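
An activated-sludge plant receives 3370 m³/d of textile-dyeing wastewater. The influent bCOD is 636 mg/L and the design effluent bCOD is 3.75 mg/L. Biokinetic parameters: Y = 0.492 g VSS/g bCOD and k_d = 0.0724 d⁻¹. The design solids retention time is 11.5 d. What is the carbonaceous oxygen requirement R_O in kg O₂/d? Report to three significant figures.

R_O ≈ 1320 kg O₂/d

Correct the yield for decay: Y_obs = Y/(1 + k_d θ_c) = 0.492 / (1 + 0.0724 × 11.5) = 0.492 / 1.833 = 0.2685.
ΔS = 636 − 3.75 = 632.2 mg/L, so the substrate removal rate is 3370 × 632.2/1000 = 2131 kg bCOD/d.
P_X = Y_obs·Q·(S₀ − S) = 0.2685 × 2131 = 572.0 kg VSS/d.
R_O = Q·(S₀ − S) − 1.42·P_X = 2131 − 1.42 × 572.0 = 1318 kg O₂/d.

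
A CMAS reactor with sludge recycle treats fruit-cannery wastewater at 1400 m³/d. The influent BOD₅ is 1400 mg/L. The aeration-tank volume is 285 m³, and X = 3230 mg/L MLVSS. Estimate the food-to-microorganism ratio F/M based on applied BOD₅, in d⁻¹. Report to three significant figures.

F/M = Q·S₀ / (V·X) = 1400 × 1400 / (285.0 × 3230) = 2.129 g BOD₅·(g VSS·d)⁻¹.

F/M ≈ 2.13 d⁻¹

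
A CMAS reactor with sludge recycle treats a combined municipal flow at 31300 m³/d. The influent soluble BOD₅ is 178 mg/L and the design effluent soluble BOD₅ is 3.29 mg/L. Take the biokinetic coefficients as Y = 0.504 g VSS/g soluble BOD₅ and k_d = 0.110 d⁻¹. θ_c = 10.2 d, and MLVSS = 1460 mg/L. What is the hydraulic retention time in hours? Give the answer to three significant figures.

τ ≈ 6.96 h

Steady-state biomass mass balance: V·X·(1 + k_d·θ_c) = Y·Q·(S₀ − S)·θ_c, so V = 0.504 × 31300 × (178 − 3.29) × 10.2 / [1460 × (1 + 0.110 × 10.2)] = 2.81×10^7 / 3098 = 9074 m³.
HRT = V/Q = 9074 m³ / 31300 m³·d⁻¹ = 0.2899 d × 24 = 6.958 h.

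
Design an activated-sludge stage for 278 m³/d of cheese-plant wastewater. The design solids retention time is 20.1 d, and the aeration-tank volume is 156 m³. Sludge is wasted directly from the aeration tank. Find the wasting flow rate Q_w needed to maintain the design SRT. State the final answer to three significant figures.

Q_w ≈ 7.76 m³/d

With mixed-liquor wasting, θ_c = V/Q_w, so Q_w = V/θ_c = 156.0/20.1 = 7.761 m³/d.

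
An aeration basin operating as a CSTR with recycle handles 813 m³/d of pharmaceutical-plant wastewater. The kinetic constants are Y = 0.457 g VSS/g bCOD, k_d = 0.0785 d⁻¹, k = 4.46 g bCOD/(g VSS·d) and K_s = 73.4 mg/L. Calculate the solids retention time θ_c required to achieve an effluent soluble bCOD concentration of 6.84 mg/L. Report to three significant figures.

θ_c ≈ 10.5 d

Specific growth rate at S = 6.84 mg/L: μ = YkS/(K_s+S) = 0.457·4.46·6.84/(73.4+6.84) = 0.1737 d⁻¹.
1/θ_c = 0.1737 − 0.0785 = 0.09525 d⁻¹, so θ_c = 10.50 d.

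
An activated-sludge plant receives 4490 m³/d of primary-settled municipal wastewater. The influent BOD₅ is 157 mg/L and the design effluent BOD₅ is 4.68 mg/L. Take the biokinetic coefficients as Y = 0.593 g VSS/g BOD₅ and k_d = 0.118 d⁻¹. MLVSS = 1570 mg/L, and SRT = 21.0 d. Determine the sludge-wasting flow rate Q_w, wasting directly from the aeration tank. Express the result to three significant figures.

Q_w ≈ 74.3 m³/d

From the SRT design equation V = Y Q (S₀−S) θ_c / [X (1 + k_d θ_c)] = 0.593 × 4490 × (157 − 4.68) × 21.0 / [1570 × (1 + 0.118 × 21.0)] = 8.52×10^6 / 5460 = 1560 m³.
With mixed-liquor wasting, θ_c = V/Q_w, so Q_w = V/θ_c = 1560/21.0 = 74.27 m³/d.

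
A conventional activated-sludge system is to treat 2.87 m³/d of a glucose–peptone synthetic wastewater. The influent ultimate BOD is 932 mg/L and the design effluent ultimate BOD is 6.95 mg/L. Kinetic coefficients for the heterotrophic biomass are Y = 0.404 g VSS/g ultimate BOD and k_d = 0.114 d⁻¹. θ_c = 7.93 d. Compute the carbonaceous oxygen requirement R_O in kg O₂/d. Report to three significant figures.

Observed yield with endogenous decay: Y_obs = Y / (1 + k_d·θ_c) = 0.404 / (1 + 0.114 × 7.93) = 0.404 / 1.904 = 0.2122 g VSS/g ultimate BOD.
Substrate removed = Q·(S₀ − S) = 2.87 m³/d × (932 − 6.95) g/m³ = 2.65×10^3 g/d = 2.655 kg/d.
Biomass synthesised: P_X = Y_obs × 2.655 = 0.5633 kg VSS/d.
Carbonaceous O₂ demand = substrate oxidised − cell-mass equivalent = 2.655 − 1.42 × 0.5633 = 1.855 kg O₂/d.

R_O ≈ 1.85 kg O₂/d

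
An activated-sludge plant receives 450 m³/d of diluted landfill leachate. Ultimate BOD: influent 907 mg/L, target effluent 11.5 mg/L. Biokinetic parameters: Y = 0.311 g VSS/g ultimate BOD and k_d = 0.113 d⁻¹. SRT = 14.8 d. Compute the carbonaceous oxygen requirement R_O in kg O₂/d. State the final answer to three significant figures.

R_O ≈ 336 kg O₂/d

The observed yield is Y_obs = Y/(1 + k_d·θ_c) = 0.311 / (1 + 0.113 × 14.8) = 0.311 / 2.672 = 0.1164 g VSS per g ultimate BOD removed.
Mass of ultimate BOD removed per day: Q(S₀ − S) = 450 × 895.5 g/m³ = 403.0 kg/d.
Biomass synthesised: P_X = Y_obs × 403.0 = 46.90 kg VSS/d.
R_O = Q·ΔS − 1.42 P_X = 403.0 − 66.59 = 336.4 kg O₂/d.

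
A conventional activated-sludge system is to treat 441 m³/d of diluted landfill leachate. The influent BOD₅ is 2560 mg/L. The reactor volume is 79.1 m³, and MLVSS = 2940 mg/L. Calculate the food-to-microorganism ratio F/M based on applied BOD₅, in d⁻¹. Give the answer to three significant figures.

F/M ≈ 4.85 d⁻¹

F/M = applied load / biomass = Q·S₀/(V·X) = 441 × 2560 / (79.10 × 2940) = 4.855 d⁻¹.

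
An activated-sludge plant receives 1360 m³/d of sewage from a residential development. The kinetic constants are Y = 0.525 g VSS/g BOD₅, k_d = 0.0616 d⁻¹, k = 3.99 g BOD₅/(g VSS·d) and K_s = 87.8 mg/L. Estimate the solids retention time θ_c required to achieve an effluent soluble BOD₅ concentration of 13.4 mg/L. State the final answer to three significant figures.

From 1/θ_c = Y·k·S/(K_s + S) − k_d: Y·k·S/(K_s+S) = 0.525 × 3.99 × 13.4 / (87.8 + 13.4) = 0.2774 d⁻¹.
Then 1/θ_c = μ − k_d = 0.2774 − 0.0616 = 0.2158 d⁻¹, giving θ_c = 4.635 d.

θ_c ≈ 4.63 d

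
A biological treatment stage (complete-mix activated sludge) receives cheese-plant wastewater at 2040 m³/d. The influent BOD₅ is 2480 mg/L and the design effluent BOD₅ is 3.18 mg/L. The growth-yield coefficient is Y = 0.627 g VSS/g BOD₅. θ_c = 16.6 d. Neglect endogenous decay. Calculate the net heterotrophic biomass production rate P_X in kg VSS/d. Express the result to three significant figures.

No decay correction is needed, so Y_obs = Y = 0.627.
ΔS = 2480 − 3.18 = 2477 mg/L, so the substrate removal rate is 2040 × 2477/1000 = 5053 kg BOD₅/d.
P_X = Y_obs · Q(S₀ − S) = 0.6270 × 5053 = 3168 kg VSS/d.

P_X ≈ 3170 kg VSS/d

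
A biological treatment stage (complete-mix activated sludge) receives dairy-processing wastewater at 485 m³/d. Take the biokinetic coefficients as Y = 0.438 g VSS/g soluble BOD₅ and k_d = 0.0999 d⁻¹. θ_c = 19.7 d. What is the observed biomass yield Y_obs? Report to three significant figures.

Y_obs ≈ 0.148 g VSS/g soluble BOD₅

Y_obs = Y / (1 + k_d θ_c) = 0.438 / (1 + 0.0999 × 19.7) = 0.438 / 2.968 = 0.1476.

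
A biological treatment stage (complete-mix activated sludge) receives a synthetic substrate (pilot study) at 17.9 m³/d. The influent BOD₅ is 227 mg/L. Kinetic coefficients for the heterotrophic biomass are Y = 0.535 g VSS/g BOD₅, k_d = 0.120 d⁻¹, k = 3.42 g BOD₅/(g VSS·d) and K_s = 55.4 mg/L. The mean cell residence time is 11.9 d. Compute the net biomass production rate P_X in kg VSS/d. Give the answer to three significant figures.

P_X ≈ 0.868 kg VSS/d

For a completely mixed reactor with recycle the Lawrence–McCarty relation gives S = K_s·(1 + k_d·θ_c) / [θ_c·(Y·k − k_d) − 1] = 55.4 × (1 + 0.120 × 11.9) / [11.9 × (0.535 × 3.42 − 0.120) − 1] = 134.5 / 19.35 = 6.953 mg/L.
Y_obs = Y / (1 + k_d θ_c) = 0.535 / (1 + 0.120 × 11.9) = 0.535 / 2.428 = 0.2203.
ΔS = 227 − 6.95 = 220.1 mg/L, so the substrate removal rate is 17.9 × 220.1/1000 = 3.939 kg BOD₅/d.
Net biomass production P_X = Y_obs × Q·(S₀ − S) = 0.2203 × 3.939 = 0.8679 kg VSS/d.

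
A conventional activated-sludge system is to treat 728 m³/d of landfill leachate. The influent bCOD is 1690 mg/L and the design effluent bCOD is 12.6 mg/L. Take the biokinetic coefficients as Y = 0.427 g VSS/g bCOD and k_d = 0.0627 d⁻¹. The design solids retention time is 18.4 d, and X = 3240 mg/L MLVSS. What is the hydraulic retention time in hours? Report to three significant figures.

Rearranging the biomass balance for a CMAS with decay, V = Y·Q·ΔS·θ_c / [X·(1+k_d θ_c)] = 0.427 × 728 × (1690 − 12.6) × 18.4 / [3240 × (1 + 0.0627 × 18.4)] = 9.59×10^6 / 6978 = 1375 m³.
τ = V/Q = 1375/728 = 1.889 d, or 45.33 h.

τ ≈ 45.3 h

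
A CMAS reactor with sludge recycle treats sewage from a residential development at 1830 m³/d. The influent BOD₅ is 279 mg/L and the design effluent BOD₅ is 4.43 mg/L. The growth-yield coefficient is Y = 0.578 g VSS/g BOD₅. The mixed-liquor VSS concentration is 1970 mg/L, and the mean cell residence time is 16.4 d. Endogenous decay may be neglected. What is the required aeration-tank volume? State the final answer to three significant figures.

With k_d = 0 the design equation reduces to V = Y Q (S₀−S) θ_c / X = 0.578 × 1830 × (279 − 4.43) × 16.4 / 1970 = 2418 m³.

V ≈ 2420 m³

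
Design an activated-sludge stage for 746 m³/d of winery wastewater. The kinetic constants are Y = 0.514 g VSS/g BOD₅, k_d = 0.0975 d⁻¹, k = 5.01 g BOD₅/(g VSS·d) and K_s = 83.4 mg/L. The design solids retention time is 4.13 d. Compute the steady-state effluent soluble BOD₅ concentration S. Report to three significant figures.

S ≈ 12.7 mg/L

Effluent substrate depends only on kinetics and SRT: S = K_s(1 + k_d θ_c) / [θ_c(Yk − k_d) − 1] = 83.4 × (1 + 0.0975 × 4.13) / [4.13 × (0.514 × 5.01 − 0.0975) − 1] = 117.0 / 9.233 = 12.67 mg/L.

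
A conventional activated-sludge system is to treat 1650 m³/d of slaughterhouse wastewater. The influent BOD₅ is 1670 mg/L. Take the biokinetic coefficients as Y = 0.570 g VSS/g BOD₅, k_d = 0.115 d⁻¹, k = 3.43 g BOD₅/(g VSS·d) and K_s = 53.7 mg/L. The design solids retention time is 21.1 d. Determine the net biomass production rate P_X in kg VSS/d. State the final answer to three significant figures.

P_X ≈ 457 kg VSS/d

For a completely mixed reactor with recycle the Lawrence–McCarty relation gives S = K_s·(1 + k_d·θ_c) / [θ_c·(Y·k − k_d) − 1] = 53.7 × (1 + 0.115 × 21.1) / [21.1 × (0.570 × 3.43 − 0.115) − 1] = 184.0 / 37.83 = 4.864 mg/L.
The observed yield is Y_obs = Y/(1 + k_d·θ_c) = 0.570 / (1 + 0.115 × 21.1) = 0.570 / 3.427 = 0.1664 g VSS per g BOD₅ removed.
ΔS = 1670 − 4.86 = 1665 mg/L, so the substrate removal rate is 1650 × 1665/1000 = 2747 kg BOD₅/d.
So the net sludge growth is P_X = 0.1664 × 2747 = 457.0 kg VSS/d.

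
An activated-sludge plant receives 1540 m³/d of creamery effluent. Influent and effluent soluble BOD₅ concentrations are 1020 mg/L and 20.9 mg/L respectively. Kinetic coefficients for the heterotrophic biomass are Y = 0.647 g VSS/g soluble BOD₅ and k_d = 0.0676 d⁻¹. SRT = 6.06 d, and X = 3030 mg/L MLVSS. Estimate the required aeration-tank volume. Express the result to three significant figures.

V ≈ 1410 m³

From the SRT design equation V = Y Q (S₀−S) θ_c / [X (1 + k_d θ_c)] = 0.647 × 1540 × (1020 − 20.9) × 6.06 / [3030 × (1 + 0.0676 × 6.06)] = 6.03×10^6 / 4271 = 1412 m³.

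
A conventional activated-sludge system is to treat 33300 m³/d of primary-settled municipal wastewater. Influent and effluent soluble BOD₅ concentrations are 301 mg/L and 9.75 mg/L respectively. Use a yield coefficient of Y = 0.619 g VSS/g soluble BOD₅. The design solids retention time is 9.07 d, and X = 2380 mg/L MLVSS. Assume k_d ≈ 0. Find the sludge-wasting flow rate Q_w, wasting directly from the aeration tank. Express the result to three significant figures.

Q_w ≈ 2520 m³/d

V·X = Y·Q·ΔS·θ_c gives V = 0.619 × 33300 × (301 − 9.75) × 9.07 / 2380 = 22879 m³.
Wasting from the aeration tank: Q_w = V / θ_c = 22879 / 9.07 = 2522 m³/d.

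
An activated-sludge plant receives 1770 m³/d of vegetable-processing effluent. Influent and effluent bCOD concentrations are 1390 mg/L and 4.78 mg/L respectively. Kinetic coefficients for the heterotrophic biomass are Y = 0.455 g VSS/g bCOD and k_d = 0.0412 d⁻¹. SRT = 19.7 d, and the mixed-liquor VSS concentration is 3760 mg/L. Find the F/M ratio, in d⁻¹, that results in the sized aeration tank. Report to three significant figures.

F/M ≈ 0.203 d⁻¹

From the SRT design equation V = Y Q (S₀−S) θ_c / [X (1 + k_d θ_c)] = 0.455 × 1770 × (1390 − 4.78) × 19.7 / [3760 × (1 + 0.0412 × 19.7)] = 2.2×10^7 / 6812 = 3226 m³.
F/M = Q·S₀ / (V·X) = 1770 × 1390 / (3226 × 3760) = 0.2028 g bCOD·(g VSS·d)⁻¹.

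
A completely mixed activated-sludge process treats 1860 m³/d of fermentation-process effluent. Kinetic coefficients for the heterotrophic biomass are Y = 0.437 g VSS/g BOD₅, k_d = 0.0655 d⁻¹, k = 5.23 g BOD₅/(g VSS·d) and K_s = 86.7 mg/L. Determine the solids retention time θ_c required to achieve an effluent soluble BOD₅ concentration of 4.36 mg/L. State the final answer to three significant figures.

θ_c ≈ 22.8 d

At the target effluent, Y k S/(K_s+S) = 0.437×5.23×4.36/91.06 = 0.1094 d⁻¹.
θ_c = 1/(μ − k_d) = 1/(0.1094 − 0.0655) = 1/0.04393 = 22.76 d.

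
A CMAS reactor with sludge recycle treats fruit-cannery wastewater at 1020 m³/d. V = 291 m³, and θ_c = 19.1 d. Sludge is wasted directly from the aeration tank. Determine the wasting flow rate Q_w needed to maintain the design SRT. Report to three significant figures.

Q_w ≈ 15.2 m³/d

For wasting at MLVSS concentration, Q_w = V/θ_c = 291.0/19.1 = 15.24 m³/d.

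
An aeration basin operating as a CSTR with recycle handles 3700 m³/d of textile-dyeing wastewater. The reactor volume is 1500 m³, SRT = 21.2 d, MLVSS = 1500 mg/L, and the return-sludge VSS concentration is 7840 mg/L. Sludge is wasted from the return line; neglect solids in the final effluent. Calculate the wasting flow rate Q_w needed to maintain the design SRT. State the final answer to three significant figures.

Wasting from the return line (neglecting effluent solids): Q_w = V·X / (θ_c·X_r) = 1500 × 1500 / (21.2 × 7840) = 13.54 m³/d.

Q_w ≈ 13.5 m³/d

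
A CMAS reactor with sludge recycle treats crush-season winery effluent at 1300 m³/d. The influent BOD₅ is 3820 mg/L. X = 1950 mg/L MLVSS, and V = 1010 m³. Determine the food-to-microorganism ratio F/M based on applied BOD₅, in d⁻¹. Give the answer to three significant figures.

F/M ≈ 2.52 d⁻¹

F/M = Q·S₀ / (V·X) = 1300 × 3820 / (1010 × 1950) = 2.521 g BOD₅·(g VSS·d)⁻¹.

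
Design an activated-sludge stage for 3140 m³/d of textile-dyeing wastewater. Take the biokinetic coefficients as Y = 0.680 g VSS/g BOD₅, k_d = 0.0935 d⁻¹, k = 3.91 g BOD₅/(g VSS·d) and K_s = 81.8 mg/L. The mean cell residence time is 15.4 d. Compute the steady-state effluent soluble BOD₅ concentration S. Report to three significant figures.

Effluent substrate depends only on kinetics and SRT: S = K_s(1 + k_d θ_c) / [θ_c(Yk − k_d) − 1] = 81.8 × (1 + 0.0935 × 15.4) / [15.4 × (0.680 × 3.91 − 0.0935) − 1] = 199.6 / 38.51 = 5.183 mg/L.

S ≈ 5.18 mg/L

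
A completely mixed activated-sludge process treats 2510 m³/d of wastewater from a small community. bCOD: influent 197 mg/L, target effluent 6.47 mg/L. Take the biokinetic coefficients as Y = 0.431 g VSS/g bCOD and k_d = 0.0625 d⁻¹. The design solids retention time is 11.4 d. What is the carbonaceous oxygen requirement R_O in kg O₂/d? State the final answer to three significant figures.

R_O ≈ 307 kg O₂/d

Y_obs = Y / (1 + k_d θ_c) = 0.431 / (1 + 0.0625 × 11.4) = 0.431 / 1.712 = 0.2517.
Substrate removed = Q·(S₀ − S) = 2510 m³/d × (197 − 6.47) g/m³ = 4.78×10^5 g/d = 478.2 kg/d.
Net sludge production P_X = 0.2517 × 478.2 = 120.4 kg VSS/d.
Carbonaceous O₂ demand = substrate oxidised − cell-mass equivalent = 478.2 − 1.42 × 120.4 = 307.3 kg O₂/d.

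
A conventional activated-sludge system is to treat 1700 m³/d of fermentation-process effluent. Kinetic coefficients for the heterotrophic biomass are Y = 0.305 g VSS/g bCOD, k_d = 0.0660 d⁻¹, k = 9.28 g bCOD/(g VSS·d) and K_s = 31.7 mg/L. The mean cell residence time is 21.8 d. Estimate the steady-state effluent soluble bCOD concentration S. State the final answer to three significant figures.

S ≈ 1.30 mg/L

From the Monod/SRT balance for a CMAS, S = K_s·(1+k_d θ_c)/[θ_c·(Y k − k_d) − 1] = 31.7 × (1 + 0.0660 × 21.8) / [21.8 × (0.305 × 9.28 − 0.0660) − 1] = 77.31 / 59.26 = 1.305 mg/L.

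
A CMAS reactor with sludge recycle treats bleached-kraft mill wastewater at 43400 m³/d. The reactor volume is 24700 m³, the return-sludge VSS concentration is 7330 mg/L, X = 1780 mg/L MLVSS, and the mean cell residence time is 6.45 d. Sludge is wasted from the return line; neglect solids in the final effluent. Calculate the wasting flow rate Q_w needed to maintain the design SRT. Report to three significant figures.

Q_w ≈ 930 m³/d

θ_c = V·X/(Q_w·X_r) when wasting from the recycle, so Q_w = V·X/(θ_c·X_r) = 24700 × 1780 / (6.45 × 7330) = 929.9 m³/d.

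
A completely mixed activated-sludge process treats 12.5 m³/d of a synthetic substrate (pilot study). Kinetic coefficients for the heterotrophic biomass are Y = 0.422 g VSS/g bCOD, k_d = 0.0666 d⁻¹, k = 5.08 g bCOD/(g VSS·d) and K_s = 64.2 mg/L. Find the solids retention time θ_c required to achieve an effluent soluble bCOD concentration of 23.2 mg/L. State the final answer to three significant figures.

θ_c ≈ 1.99 d

Specific growth rate at S = 23.2 mg/L: μ = YkS/(K_s+S) = 0.422·5.08·23.2/(64.2+23.2) = 0.5691 d⁻¹.
Then 1/θ_c = μ − k_d = 0.5691 − 0.0666 = 0.5025 d⁻¹, giving θ_c = 1.990 d.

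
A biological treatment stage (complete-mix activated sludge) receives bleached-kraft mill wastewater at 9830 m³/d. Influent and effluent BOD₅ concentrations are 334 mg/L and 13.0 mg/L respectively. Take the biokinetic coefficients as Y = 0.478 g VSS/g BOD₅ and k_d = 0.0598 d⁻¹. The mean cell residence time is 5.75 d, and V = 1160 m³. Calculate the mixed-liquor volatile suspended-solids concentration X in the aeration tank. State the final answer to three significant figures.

Solving the biomass balance for X: X = Y Q (S₀−S) θ_c / [V (1+k_d θ_c)] = 0.478 × 9830 × (334 − 13.0) × 5.75 / [1160 × (1 + 0.0598 × 5.75)] = 5563 mg/L.

X ≈ 5560 mg/L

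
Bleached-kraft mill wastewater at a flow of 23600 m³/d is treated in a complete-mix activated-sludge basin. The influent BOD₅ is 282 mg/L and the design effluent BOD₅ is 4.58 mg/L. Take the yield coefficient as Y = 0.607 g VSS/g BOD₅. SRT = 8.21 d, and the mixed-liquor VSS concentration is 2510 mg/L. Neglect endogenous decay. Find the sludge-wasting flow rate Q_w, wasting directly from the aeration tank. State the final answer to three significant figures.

Q_w ≈ 1580 m³/d

With k_d = 0 the design equation reduces to V = Y Q (S₀−S) θ_c / X = 0.607 × 23600 × (282 − 4.58) × 8.21 / 2510 = 12999 m³.
With mixed-liquor wasting, θ_c = V/Q_w, so Q_w = V/θ_c = 12999/8.21 = 1583 m³/d.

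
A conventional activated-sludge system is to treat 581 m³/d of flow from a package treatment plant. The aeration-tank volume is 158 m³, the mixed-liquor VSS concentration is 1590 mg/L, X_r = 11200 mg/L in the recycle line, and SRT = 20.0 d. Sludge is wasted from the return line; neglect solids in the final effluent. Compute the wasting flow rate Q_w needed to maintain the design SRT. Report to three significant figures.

Q_w ≈ 1.12 m³/d

Wasting from the return line (neglecting effluent solids): Q_w = V·X / (θ_c·X_r) = 158.0 × 1590 / (20.0 × 11200) = 1.122 m³/d.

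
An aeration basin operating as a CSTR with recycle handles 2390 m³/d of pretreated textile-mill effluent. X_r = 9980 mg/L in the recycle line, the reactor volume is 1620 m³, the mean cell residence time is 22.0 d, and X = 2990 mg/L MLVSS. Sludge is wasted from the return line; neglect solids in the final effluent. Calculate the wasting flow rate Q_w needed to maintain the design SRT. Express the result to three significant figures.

Q_w = (V·X)/(θ_c X_r) = 1620 × 2990 / (22.0 × 9980) = 22.06 m³/d.

Q_w ≈ 22.1 m³/d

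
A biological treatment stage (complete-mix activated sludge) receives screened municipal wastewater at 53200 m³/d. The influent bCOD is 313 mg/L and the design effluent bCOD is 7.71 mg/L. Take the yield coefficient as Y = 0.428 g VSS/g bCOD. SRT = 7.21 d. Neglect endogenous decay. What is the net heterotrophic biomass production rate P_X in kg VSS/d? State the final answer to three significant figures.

P_X ≈ 6950 kg VSS/d

With endogenous decay neglected, the observed yield equals the true yield: Y_obs = Y = 0.428 g VSS/g bCOD.
Mass of bCOD removed per day: Q(S₀ − S) = 53200 × 305.3 g/m³ = 16241 kg/d.
Biomass produced: P_X = Y_obs·Q·ΔS = 0.4280 × 16241 ≈ 6951 kg VSS/d.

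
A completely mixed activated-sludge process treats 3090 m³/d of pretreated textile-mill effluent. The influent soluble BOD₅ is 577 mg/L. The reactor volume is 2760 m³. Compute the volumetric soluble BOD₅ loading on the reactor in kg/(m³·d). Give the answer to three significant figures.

L_v ≈ 0.646 kg soluble BOD₅/(m³·d)

Applied soluble BOD₅ load per unit volume = Q·S₀/V = (3090 × 577/1000)/2760 = 0.6460 kg soluble BOD₅·m⁻³·d⁻¹.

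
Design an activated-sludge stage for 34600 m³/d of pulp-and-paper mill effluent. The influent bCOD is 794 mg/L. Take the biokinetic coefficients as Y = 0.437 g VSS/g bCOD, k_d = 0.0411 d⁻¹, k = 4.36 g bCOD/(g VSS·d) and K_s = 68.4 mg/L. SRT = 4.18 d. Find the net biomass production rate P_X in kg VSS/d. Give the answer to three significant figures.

From the Monod/SRT balance for a CMAS, S = K_s·(1+k_d θ_c)/[θ_c·(Y k − k_d) − 1] = 68.4 × (1 + 0.0411 × 4.18) / [4.18 × (0.437 × 4.36 − 0.0411) − 1] = 80.15 / 6.792 = 11.80 mg/L.
Correct the yield for decay: Y_obs = Y/(1 + k_d θ_c) = 0.437 / (1 + 0.0411 × 4.18) = 0.437 / 1.172 = 0.3729.
ΔS = 794 − 11.8 = 782.2 mg/L, so the substrate removal rate is 34600 × 782.2/1000 = 27064 kg bCOD/d.
Net biomass production P_X = Y_obs × Q·(S₀ − S) = 0.3729 × 27064 = 10093 kg VSS/d.

P_X ≈ 10100 kg VSS/d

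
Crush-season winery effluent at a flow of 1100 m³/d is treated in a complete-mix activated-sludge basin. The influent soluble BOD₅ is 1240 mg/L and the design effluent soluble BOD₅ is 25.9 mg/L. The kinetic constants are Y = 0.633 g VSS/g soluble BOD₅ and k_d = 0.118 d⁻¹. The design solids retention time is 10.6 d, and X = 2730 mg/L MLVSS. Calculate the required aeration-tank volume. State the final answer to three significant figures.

V ≈ 1460 m³

Steady-state biomass mass balance: V·X·(1 + k_d·θ_c) = Y·Q·(S₀ − S)·θ_c, so V = 0.633 × 1100 × (1240 − 25.9) × 10.6 / [2730 × (1 + 0.118 × 10.6)] = 8.96×10^6 / 6145 = 1458 m³.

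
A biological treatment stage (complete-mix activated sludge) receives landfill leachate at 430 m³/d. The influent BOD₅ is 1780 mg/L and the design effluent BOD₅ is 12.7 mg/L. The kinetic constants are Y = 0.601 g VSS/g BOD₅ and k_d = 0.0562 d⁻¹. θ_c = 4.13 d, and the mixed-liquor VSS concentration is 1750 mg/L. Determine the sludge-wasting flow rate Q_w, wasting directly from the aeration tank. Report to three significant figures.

Q_w ≈ 212 m³/d

Rearranging the biomass balance for a CMAS with decay, V = Y·Q·ΔS·θ_c / [X·(1+k_d θ_c)] = 0.601 × 430 × (1780 − 12.7) × 4.13 / [1750 × (1 + 0.0562 × 4.13)] = 1.89×10^6 / 2156 = 874.8 m³.
With mixed-liquor wasting, θ_c = V/Q_w, so Q_w = V/θ_c = 874.8/4.13 = 211.8 m³/d.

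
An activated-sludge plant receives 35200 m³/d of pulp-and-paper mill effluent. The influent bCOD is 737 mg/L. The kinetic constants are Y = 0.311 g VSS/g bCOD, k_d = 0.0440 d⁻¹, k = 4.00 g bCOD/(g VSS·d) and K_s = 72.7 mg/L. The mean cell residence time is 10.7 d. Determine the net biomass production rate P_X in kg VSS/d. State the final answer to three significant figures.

P_X ≈ 5420 kg VSS/d

From the Monod/SRT balance for a CMAS, S = K_s·(1+k_d θ_c)/[θ_c·(Y k − k_d) − 1] = 72.7 × (1 + 0.0440 × 10.7) / [10.7 × (0.311 × 4.00 − 0.0440) − 1] = 106.9 / 11.84 = 9.031 mg/L.
Observed yield with endogenous decay: Y_obs = Y / (1 + k_d·θ_c) = 0.311 / (1 + 0.0440 × 10.7) = 0.311 / 1.471 = 0.2114 g VSS/g bCOD.
Mass of bCOD removed per day: Q(S₀ − S) = 35200 × 728.0 g/m³ = 25625 kg/d.
Biomass produced: P_X = Y_obs·Q·ΔS = 0.2114 × 25625 ≈ 5418 kg VSS/d.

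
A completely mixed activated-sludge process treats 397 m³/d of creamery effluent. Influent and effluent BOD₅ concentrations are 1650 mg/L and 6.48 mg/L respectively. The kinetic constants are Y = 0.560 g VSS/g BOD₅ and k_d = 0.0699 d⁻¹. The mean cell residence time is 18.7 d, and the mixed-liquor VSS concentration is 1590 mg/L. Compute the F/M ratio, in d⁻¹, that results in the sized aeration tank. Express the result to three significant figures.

Steady-state biomass mass balance: V·X·(1 + k_d·θ_c) = Y·Q·(S₀ − S)·θ_c, so V = 0.560 × 397 × (1650 − 6.48) × 18.7 / [1590 × (1 + 0.0699 × 18.7)] = 6.83×10^6 / 3668 = 1863 m³.
F/M = Q·S₀ / (V·X) = 397 × 1650 / (1863 × 1590) = 0.2212 g BOD₅·(g VSS·d)⁻¹.

F/M ≈ 0.221 d⁻¹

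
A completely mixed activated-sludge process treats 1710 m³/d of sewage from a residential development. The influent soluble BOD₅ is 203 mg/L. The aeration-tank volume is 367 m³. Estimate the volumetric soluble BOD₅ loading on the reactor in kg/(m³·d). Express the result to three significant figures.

Volumetric loading L_v = Q·S₀ / V = 1710 × 203 g/m³ / 367.0 m³ = 945.9 g/(m³·d) = 0.9459 kg soluble BOD₅/(m³·d).

L_v ≈ 0.946 kg soluble BOD₅/(m³·d)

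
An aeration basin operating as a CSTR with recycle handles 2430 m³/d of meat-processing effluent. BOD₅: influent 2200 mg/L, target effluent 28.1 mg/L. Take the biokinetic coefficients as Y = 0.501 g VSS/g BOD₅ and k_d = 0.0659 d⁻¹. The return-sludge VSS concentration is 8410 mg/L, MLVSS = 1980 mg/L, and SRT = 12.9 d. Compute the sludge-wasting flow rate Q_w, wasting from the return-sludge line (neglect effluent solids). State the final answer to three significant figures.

Q_w ≈ 170 m³/d

From the SRT design equation V = Y Q (S₀−S) θ_c / [X (1 + k_d θ_c)] = 0.501 × 2430 × (2200 − 28.1) × 12.9 / [1980 × (1 + 0.0659 × 12.9)] = 3.41×10^7 / 3663 = 9311 m³.
Q_w = (V·X)/(θ_c X_r) = 9311 × 1980 / (12.9 × 8410) = 169.9 m³/d.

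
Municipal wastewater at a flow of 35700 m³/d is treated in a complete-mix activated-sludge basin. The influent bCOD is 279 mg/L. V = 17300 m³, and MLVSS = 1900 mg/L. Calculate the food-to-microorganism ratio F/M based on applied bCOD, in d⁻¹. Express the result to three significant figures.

F/M ≈ 0.303 d⁻¹

Food-to-microorganism ratio F/M = Q S₀ / (V X) = 35700 × 279 / (17300 × 1900) = 0.3030 d⁻¹.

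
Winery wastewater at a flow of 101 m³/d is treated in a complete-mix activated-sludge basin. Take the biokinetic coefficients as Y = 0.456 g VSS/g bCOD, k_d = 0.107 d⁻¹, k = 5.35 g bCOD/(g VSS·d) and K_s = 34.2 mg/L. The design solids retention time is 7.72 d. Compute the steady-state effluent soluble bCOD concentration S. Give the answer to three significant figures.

S ≈ 3.67 mg/L

From the Monod/SRT balance for a CMAS, S = K_s·(1+k_d θ_c)/[θ_c·(Y k − k_d) − 1] = 34.2 × (1 + 0.107 × 7.72) / [7.72 × (0.456 × 5.35 − 0.107) − 1] = 62.45 / 17.01 = 3.672 mg/L.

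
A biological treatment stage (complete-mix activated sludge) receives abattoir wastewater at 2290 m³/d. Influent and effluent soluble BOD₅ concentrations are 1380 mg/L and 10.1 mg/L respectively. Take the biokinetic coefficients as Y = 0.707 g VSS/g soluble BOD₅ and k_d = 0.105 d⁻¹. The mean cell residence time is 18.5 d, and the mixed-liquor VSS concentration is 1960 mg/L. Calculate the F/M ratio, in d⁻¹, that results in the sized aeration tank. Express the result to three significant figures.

F/M ≈ 0.227 d⁻¹

Steady-state biomass mass balance: V·X·(1 + k_d·θ_c) = Y·Q·(S₀ − S)·θ_c, so V = 0.707 × 2290 × (1380 − 10.1) × 18.5 / [1960 × (1 + 0.105 × 18.5)] = 4.1×10^7 / 5767 = 7114 m³.
Food-to-microorganism ratio F/M = Q S₀ / (V X) = 2290 × 1380 / (7114 × 1960) = 0.2266 d⁻¹.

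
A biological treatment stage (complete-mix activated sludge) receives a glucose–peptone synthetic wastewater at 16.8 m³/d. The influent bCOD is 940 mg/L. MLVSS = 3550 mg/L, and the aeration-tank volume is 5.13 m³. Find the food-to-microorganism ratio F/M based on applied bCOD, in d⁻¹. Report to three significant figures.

F/M ≈ 0.867 d⁻¹

Food-to-microorganism ratio F/M = Q S₀ / (V X) = 16.8 × 940 / (5.130 × 3550) = 0.8671 d⁻¹.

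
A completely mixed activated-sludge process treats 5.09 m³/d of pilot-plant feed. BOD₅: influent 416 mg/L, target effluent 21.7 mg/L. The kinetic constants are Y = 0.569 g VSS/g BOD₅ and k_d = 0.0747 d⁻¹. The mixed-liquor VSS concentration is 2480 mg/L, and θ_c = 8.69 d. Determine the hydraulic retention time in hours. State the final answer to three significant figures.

Steady-state biomass mass balance: V·X·(1 + k_d·θ_c) = Y·Q·(S₀ − S)·θ_c, so V = 0.569 × 5.09 × (416 − 21.7) × 8.69 / [2480 × (1 + 0.0747 × 8.69)] = 9.92×10^3 / 4090 = 2.426 m³.
Hydraulic retention time τ = V/Q = 2.426 / 5.09 = 0.4767 d = 11.44 h.

τ ≈ 11.4 h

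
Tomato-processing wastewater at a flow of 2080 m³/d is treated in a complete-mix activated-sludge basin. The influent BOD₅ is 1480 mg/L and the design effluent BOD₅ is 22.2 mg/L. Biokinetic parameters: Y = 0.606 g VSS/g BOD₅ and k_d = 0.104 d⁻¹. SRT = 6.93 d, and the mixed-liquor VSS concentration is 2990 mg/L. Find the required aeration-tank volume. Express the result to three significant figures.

V ≈ 2480 m³

From the SRT design equation V = Y Q (S₀−S) θ_c / [X (1 + k_d θ_c)] = 0.606 × 2080 × (1480 − 22.2) × 6.93 / [2990 × (1 + 0.104 × 6.93)] = 1.27×10^7 / 5145 = 2475 m³.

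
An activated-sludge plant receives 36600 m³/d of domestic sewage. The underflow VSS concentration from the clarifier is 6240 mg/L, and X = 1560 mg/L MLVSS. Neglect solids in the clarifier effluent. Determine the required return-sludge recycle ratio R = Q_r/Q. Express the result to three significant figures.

Mass balance around the secondary clarifier (neglecting effluent solids): R = X / (X_r − X) = 1560 / (6240 − 1560) = 0.3333.

R ≈ 0.333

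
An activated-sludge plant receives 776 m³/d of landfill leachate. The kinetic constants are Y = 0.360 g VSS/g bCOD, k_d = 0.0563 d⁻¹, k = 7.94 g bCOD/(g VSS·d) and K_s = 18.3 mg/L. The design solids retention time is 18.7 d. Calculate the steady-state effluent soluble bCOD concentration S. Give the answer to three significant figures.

S ≈ 0.731 mg/L

From the Monod/SRT balance for a CMAS, S = K_s·(1+k_d θ_c)/[θ_c·(Y k − k_d) − 1] = 18.3 × (1 + 0.0563 × 18.7) / [18.7 × (0.360 × 7.94 − 0.0563) − 1] = 37.57 / 51.40 = 0.7309 mg/L.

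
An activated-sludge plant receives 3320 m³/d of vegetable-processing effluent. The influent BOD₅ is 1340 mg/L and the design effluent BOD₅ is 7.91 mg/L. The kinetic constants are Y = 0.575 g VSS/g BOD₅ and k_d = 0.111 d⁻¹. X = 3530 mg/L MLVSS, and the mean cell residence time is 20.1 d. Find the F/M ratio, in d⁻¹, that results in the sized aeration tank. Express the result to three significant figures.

F/M ≈ 0.281 d⁻¹

Rearranging the biomass balance for a CMAS with decay, V = Y·Q·ΔS·θ_c / [X·(1+k_d θ_c)] = 0.575 × 3320 × (1340 − 7.91) × 20.1 / [3530 × (1 + 0.111 × 20.1)] = 5.11×10^7 / 11406 = 4481 m³.
F/M = applied load / biomass = Q·S₀/(V·X) = 3320 × 1340 / (4481 × 3530) = 0.2812 d⁻¹.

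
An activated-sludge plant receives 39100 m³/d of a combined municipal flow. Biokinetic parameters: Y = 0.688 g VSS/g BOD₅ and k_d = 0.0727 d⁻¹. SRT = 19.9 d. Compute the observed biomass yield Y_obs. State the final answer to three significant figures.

Y_obs ≈ 0.281 g VSS/g BOD₅

Observed yield with endogenous decay: Y_obs = Y / (1 + k_d·θ_c) = 0.688 / (1 + 0.0727 × 19.9) = 0.688 / 2.447 = 0.2812 g VSS/g BOD₅.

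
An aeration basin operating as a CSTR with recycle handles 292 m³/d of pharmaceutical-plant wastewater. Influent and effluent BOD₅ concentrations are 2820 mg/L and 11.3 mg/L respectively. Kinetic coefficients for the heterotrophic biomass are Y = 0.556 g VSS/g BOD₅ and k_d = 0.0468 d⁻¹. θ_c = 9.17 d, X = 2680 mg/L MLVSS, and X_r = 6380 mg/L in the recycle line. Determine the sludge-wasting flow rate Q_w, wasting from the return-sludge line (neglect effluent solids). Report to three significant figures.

Q_w ≈ 50.0 m³/d

Steady-state biomass mass balance: V·X·(1 + k_d·θ_c) = Y·Q·(S₀ − S)·θ_c, so V = 0.556 × 292 × (2820 − 11.3) × 9.17 / [2680 × (1 + 0.0468 × 9.17)] = 4.18×10^6 / 3830 = 1092 m³.
Q_w = (V·X)/(θ_c X_r) = 1092 × 2680 / (9.17 × 6380) = 50.01 m³/d.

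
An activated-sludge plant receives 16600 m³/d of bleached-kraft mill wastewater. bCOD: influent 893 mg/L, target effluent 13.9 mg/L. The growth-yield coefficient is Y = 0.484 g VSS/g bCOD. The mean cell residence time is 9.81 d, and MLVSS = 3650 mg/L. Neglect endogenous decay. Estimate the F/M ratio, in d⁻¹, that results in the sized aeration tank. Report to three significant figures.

F/M ≈ 0.214 d⁻¹

Biomass mass balance (decay neglected): V·X = Y·Q·(S₀ − S)·θ_c, so V = 0.484 × 16600 × (893 − 13.9) × 9.81 / 3650 = 18983 m³.
F/M = Q·S₀ / (V·X) = 16600 × 893 / (18983 × 3650) = 0.2139 g bCOD·(g VSS·d)⁻¹.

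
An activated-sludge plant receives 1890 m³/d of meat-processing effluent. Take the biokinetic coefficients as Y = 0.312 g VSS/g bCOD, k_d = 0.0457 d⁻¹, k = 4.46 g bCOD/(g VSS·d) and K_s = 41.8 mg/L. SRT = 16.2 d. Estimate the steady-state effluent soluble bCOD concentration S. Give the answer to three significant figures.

Effluent substrate depends only on kinetics and SRT: S = K_s(1 + k_d θ_c) / [θ_c(Yk − k_d) − 1] = 41.8 × (1 + 0.0457 × 16.2) / [16.2 × (0.312 × 4.46 − 0.0457) − 1] = 72.75 / 20.80 = 3.497 mg/L.

S ≈ 3.50 mg/L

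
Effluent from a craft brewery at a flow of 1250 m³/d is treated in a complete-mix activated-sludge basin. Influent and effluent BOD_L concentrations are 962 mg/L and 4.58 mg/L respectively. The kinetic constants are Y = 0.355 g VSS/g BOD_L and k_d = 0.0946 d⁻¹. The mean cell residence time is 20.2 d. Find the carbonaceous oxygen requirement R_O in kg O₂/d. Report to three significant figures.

R_O ≈ 990 kg O₂/d

The observed yield is Y_obs = Y/(1 + k_d·θ_c) = 0.355 / (1 + 0.0946 × 20.2) = 0.355 / 2.911 = 0.1220 g VSS per g BOD_L removed.
Mass of BOD_L removed per day: Q(S₀ − S) = 1250 × 957.4 g/m³ = 1197 kg/d.
Biomass synthesised: P_X = Y_obs × 1197 = 146.0 kg VSS/d.
Carbonaceous O₂ demand = substrate oxidised − cell-mass equivalent = 1197 − 1.42 × 146.0 = 989.5 kg O₂/d.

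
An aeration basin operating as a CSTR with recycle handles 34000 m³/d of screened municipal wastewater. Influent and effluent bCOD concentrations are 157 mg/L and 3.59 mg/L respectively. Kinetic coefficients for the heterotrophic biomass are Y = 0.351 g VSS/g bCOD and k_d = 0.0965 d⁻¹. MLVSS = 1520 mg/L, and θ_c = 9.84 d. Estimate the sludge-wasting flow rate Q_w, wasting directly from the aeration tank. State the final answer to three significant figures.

Q_w ≈ 618 m³/d

Steady-state biomass mass balance: V·X·(1 + k_d·θ_c) = Y·Q·(S₀ − S)·θ_c, so V = 0.351 × 34000 × (157 − 3.59) × 9.84 / [1520 × (1 + 0.0965 × 9.84)] = 1.8×10^7 / 2963 = 6079 m³.
Wasting from the aeration tank: Q_w = V / θ_c = 6079 / 9.84 = 617.8 m³/d.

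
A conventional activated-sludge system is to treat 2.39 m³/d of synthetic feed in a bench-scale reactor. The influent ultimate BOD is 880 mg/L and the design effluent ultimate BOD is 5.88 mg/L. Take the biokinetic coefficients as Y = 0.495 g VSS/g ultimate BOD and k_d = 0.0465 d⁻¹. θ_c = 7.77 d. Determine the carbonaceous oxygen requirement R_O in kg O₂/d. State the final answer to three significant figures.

R_O ≈ 1.01 kg O₂/d

Observed yield with endogenous decay: Y_obs = Y / (1 + k_d·θ_c) = 0.495 / (1 + 0.0465 × 7.77) = 0.495 / 1.361 = 0.3636 g VSS/g ultimate BOD.
Q·(S₀ − S) = 2.39 × (880 − 5.88) × 10⁻³ = 2.089 kg/d removed.
Net sludge production P_X = 0.3636 × 2.089 = 0.7597 kg VSS/d.
Carbonaceous O₂ demand = substrate oxidised − cell-mass equivalent = 2.089 − 1.42 × 0.7597 = 1.010 kg O₂/d.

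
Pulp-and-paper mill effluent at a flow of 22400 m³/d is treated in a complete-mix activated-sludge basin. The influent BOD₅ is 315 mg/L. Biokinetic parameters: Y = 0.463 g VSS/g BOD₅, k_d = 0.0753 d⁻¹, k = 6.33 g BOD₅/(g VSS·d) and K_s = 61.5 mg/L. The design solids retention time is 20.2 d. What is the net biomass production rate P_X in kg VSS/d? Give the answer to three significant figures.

From the Monod/SRT balance for a CMAS, S = K_s·(1+k_d θ_c)/[θ_c·(Y k − k_d) − 1] = 61.5 × (1 + 0.0753 × 20.2) / [20.2 × (0.463 × 6.33 − 0.0753) − 1] = 155.0 / 56.68 = 2.735 mg/L.
Correct the yield for decay: Y_obs = Y/(1 + k_d θ_c) = 0.463 / (1 + 0.0753 × 20.2) = 0.463 / 2.521 = 0.1837.
Substrate removed = Q·(S₀ − S) = 22400 m³/d × (315 − 2.74) g/m³ = 6.99×10^6 g/d = 6995 kg/d.
So the net sludge growth is P_X = 0.1837 × 6995 = 1285 kg VSS/d.

P_X ≈ 1280 kg VSS/d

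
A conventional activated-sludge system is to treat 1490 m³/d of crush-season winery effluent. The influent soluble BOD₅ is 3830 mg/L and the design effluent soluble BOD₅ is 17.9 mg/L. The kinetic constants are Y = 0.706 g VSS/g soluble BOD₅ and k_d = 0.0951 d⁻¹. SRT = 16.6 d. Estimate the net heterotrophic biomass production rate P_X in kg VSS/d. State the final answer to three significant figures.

P_X ≈ 1560 kg VSS/d

Correct the yield for decay: Y_obs = Y/(1 + k_d θ_c) = 0.706 / (1 + 0.0951 × 16.6) = 0.706 / 2.579 = 0.2738.
Mass of soluble BOD₅ removed per day: Q(S₀ − S) = 1490 × 3812 g/m³ = 5680 kg/d.
P_X = Y_obs · Q(S₀ − S) = 0.2738 × 5680 = 1555 kg VSS/d.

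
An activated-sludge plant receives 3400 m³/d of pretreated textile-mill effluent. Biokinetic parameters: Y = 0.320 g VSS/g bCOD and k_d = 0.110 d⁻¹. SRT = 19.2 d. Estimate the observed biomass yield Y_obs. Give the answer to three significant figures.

Y_obs = Y / (1 + k_d θ_c) = 0.320 / (1 + 0.110 × 19.2) = 0.320 / 3.112 = 0.1028.

Y_obs ≈ 0.103 g VSS/g bCOD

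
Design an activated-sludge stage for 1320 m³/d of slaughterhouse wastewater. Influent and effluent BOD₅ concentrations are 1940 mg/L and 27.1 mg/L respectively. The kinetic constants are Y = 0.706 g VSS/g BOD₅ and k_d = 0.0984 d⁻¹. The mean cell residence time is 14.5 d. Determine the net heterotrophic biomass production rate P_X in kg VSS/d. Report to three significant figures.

P_X ≈ 735 kg VSS/d

The observed yield is Y_obs = Y/(1 + k_d·θ_c) = 0.706 / (1 + 0.0984 × 14.5) = 0.706 / 2.427 = 0.2909 g VSS per g BOD₅ removed.
Mass of BOD₅ removed per day: Q(S₀ − S) = 1320 × 1913 g/m³ = 2525 kg/d.
So the net sludge growth is P_X = 0.2909 × 2525 = 734.6 kg VSS/d.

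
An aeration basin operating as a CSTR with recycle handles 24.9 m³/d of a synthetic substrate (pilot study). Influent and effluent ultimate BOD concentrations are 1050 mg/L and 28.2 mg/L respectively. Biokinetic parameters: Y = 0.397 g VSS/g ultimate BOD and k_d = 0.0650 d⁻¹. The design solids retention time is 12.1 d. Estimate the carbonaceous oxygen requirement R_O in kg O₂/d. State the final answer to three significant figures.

R_O ≈ 17.4 kg O₂/d

The observed yield is Y_obs = Y/(1 + k_d·θ_c) = 0.397 / (1 + 0.0650 × 12.1) = 0.397 / 1.786 = 0.2222 g VSS per g ultimate BOD removed.
ΔS = 1050 − 28.2 = 1022 mg/L, so the substrate removal rate is 24.9 × 1022/1000 = 25.44 kg ultimate BOD/d.
Biomass synthesised: P_X = Y_obs × 25.44 = 5.654 kg VSS/d.
R_O = Q·(S₀ − S) − 1.42·P_X = 25.44 − 1.42 × 5.654 = 17.41 kg O₂/d.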